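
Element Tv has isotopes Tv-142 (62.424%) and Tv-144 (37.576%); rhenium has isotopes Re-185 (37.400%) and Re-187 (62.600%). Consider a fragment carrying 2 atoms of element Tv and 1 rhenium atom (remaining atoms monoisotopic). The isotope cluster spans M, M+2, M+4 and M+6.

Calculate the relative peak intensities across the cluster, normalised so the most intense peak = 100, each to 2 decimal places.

Element Tv pattern (n=2): 0.38967558 : 0.46912884 : 0.14119558
Rhenium pattern (n=1): 0.3740 : 0.6260
Convolve the two distributions (both contribute in 2-u steps):
  M: 0.38967558×0.3740 = 0.145739
  M+2: 0.38967558×0.6260 + 0.46912884×0.3740 = 0.419391
  M+4: 0.46912884×0.6260 + 0.14119558×0.3740 = 0.346482
  M+6: 0.14119558×0.6260 = 0.088388
Scale to base peak (0.419391) = 100: 34.75 : 100.00 : 82.62 : 21.08

34.75 : 100.00 : 82.62 : 21.08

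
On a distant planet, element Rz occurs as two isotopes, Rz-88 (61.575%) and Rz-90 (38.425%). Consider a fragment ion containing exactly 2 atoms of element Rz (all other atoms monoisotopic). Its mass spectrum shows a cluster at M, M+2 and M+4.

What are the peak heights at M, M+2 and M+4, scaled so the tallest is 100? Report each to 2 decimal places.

80.12 : 100.00 : 31.20

Expanding (0.61575 + 0.38425)^2:
P(M) = 0.61575^2 = 0.379148
P(M+2) = 2 × 0.61575^1 × 0.38425^1 = 0.473204
P(M+4) = 0.38425^2 = 0.147648
The M+2 peak is largest (0.473204); scaling to 100 gives 80.12 : 100.00 : 31.20.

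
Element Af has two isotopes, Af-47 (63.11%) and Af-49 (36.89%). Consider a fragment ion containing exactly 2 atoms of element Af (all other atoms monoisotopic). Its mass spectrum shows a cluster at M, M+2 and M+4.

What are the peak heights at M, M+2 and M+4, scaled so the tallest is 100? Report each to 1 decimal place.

The 2 Af atoms are independent, so intensities follow the terms of (0.6311 + 0.3689)^2.
P(M) = 0.6311^2 = 0.398287
P(M+2) = 2 × 0.6311^1 × 0.3689^1 = 0.465626
P(M+4) = 0.3689^2 = 0.136087
The M+2 peak is largest (0.465626); scaling to 100 gives 85.5 : 100.0 : 29.2.

85.5 : 100.0 : 29.2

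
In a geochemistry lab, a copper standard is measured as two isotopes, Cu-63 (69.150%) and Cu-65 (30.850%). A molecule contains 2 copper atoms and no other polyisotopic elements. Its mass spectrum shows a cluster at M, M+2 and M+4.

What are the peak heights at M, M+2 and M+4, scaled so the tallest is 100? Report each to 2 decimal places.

The 2 Cu atoms are independent, so intensities follow the terms of (0.69150 + 0.30850)^2.
P(M) = 0.69150^2 = 0.478172
P(M+2) = 2 × 0.69150^1 × 0.30850^1 = 0.426656
P(M+4) = 0.30850^2 = 0.095172
The M peak is largest (0.478172); scaling to 100 gives 100.00 : 89.23 : 19.90.

100.00 : 89.23 : 19.90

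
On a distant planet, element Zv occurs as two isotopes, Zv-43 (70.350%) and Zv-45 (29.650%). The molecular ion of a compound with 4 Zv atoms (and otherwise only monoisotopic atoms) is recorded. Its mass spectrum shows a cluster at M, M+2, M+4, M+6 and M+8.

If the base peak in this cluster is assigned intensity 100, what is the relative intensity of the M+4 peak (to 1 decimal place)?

(0.70350 + 0.29650)^4 gives M 0.2449, M+2 0.4129, M+4 0.2611, M+6 0.0733, M+8 0.0077; the largest is M+2.
P(M+2) = C(4,1) × 0.70350^3 × 0.29650^1 = 4 × 0.34817077 × 0.2965 = 0.412931 (base)
P(M+4) = C(4,2) × 0.70350^2 × 0.29650^2 = 6 × 0.49491225 × 0.08791225 = 0.261053
Relative intensity = 0.261053 / 0.412931 × 100 = 63.2

63.2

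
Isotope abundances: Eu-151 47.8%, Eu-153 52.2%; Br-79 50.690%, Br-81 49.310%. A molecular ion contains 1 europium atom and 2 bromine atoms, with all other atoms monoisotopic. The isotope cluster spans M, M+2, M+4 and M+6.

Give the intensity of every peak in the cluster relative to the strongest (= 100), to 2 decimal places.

32.56 : 98.91 : 100.00 : 33.65

Europium pattern (n=1): 0.4780 : 0.5220
Bromine pattern (n=2): 0.25694761 : 0.49990478 : 0.24314761
Convolve the two distributions (both contribute in 2-u steps):
  M: 0.4780×0.25694761 = 0.122821
  M+2: 0.4780×0.49990478 + 0.5220×0.25694761 = 0.373081
  M+4: 0.4780×0.24314761 + 0.5220×0.49990478 = 0.377175
  M+6: 0.5220×0.24314761 = 0.126923
Scale to base peak (0.377175) = 100: 32.56 : 98.91 : 100.00 : 33.65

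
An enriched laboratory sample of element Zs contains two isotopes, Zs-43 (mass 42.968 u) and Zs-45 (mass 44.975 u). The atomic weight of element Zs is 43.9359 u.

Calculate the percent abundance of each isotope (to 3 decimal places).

With x = fraction of Zs-43 (so Zs-45 is 1 − x):
42.968·x + 44.975·(1 − x) = 43.9359
(42.968 − 44.975)·x = 43.9359 − 44.975
x = -1.0391 / -2.007 = 0.51774 → 51.774% Zs-43, 48.226% Zs-45.

Zs-43: 51.774%, Zs-45: 48.226%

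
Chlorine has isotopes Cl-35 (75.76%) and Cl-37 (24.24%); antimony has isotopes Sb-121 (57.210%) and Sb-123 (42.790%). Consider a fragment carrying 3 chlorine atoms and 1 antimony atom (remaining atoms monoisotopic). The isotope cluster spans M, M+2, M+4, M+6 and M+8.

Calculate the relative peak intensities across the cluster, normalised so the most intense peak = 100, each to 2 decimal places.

58.55 : 100.00 : 60.02 : 15.37 : 1.43

Chlorine pattern (n=3): 0.4348304 : 0.41738208 : 0.13354464 : 0.01424288
Antimony pattern (n=1): 0.5721 : 0.4279
Convolve the two distributions (both contribute in 2-u steps):
  M: 0.4348304×0.5721 = 0.248766
  M+2: 0.4348304×0.4279 + 0.41738208×0.5721 = 0.424848
  M+4: 0.41738208×0.4279 + 0.13354464×0.5721 = 0.254999
  M+6: 0.13354464×0.4279 + 0.01424288×0.5721 = 0.065292
  M+8: 0.01424288×0.4279 = 0.006095
Scale to base peak (0.424848) = 100: 58.55 : 100.00 : 60.02 : 15.37 : 1.43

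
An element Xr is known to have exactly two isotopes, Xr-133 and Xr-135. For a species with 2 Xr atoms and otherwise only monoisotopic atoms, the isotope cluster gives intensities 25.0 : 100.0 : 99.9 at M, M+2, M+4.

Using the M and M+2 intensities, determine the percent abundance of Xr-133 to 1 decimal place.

Write p for the Xr-133 fraction. I(M+2)/I(M) = [C(2,1)·p^1·(1−p)] / p^2 = 2·(1−p)/p = 100.0/25.0 = 4.0000
(1−p)/p = 4.0000/2 = 2.0000  ⇒  p = 1/(1 + 2.0000) = 0.3333
Xr-133: 33.3%, Xr-135: 66.7%.

33.3%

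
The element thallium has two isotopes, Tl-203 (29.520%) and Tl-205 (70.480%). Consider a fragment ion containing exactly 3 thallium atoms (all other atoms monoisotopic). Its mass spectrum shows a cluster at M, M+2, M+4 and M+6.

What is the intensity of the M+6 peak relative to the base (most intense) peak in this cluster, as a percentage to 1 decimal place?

79.6%

(0.29520 + 0.70480)^3 gives M 0.0257, M+2 0.1843, M+4 0.4399, M+6 0.3501; the largest is M+4.
P(M+4) = C(3,2) × 0.29520^1 × 0.70480^2 = 3 × 0.2952 × 0.49674304 = 0.439916 (base)
P(M+6) = C(3,3) × 0.29520^0 × 0.70480^3 = 1 × 1.0000 × 0.35010449 = 0.350104
Relative intensity = 0.350104 / 0.439916 × 100 = 79.6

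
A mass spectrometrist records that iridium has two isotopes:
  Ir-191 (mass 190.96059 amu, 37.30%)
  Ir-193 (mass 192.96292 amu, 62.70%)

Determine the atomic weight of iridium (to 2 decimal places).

192.22 amu

Weight each isotope mass by its fractional abundance: 0.3730 × 190.96059 + 0.6270 × 192.96292
= 71.228300 + 120.987751 = 192.216051 amu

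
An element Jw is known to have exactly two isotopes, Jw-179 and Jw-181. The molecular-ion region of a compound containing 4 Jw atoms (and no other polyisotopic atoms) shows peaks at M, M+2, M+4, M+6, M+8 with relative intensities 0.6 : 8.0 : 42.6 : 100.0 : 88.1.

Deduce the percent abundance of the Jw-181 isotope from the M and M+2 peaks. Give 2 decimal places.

76.92%

If p is the fraction of Jw that is Jw-179, then I(M+2)/I(M) = [C(4,1)·p^3·(1−p)] / p^4 = 4·(1−p)/p = 8.0/0.6 = 13.3333
(1−p)/p = 13.3333/4 = 3.3333  ⇒  p = 1/(1 + 3.3333) = 0.2308
Jw-179: 23.08%, Jw-181: 76.92%.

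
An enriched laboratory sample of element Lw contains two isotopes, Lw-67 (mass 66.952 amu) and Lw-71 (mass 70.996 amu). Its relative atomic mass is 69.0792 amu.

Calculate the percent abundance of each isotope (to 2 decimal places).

Lw-67: 47.40%, Lw-71: 52.60%

Let x be the fractional abundance of Lw-67; then Lw-71 has abundance 1 − x.
66.952·x + 70.996·(1 − x) = 69.0792
(66.952 − 70.996)·x = 69.0792 − 70.996
x = -1.9168 / -4.044 = 0.47399 → 47.40% Lw-67, 52.60% Lw-71.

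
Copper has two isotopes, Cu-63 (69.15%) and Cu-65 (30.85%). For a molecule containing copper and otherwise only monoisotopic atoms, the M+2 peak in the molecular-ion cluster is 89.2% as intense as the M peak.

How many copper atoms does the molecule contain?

2

The M+2/M ratio from n Cu atoms is n · q/p = n · 0.3085/0.6915.
n = 0.892 × 0.6915/0.3085 = 2.00 ≈ 2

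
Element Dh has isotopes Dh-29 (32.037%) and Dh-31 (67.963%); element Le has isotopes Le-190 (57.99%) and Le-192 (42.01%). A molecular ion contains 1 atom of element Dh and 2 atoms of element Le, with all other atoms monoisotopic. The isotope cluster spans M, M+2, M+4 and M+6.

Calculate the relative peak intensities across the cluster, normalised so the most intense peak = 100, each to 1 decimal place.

Element Dh pattern (n=1): 0.32037 : 0.67963
Element Le pattern (n=2): 0.33628401 : 0.48723198 : 0.17648401
Convolve the two distributions (both contribute in 2-u steps):
  M: 0.32037×0.33628401 = 0.107735
  M+2: 0.32037×0.48723198 + 0.67963×0.33628401 = 0.384643
  M+4: 0.32037×0.17648401 + 0.67963×0.48723198 = 0.387678
  M+6: 0.67963×0.17648401 = 0.119944
Scale to base peak (0.387678) = 100: 27.8 : 99.2 : 100.0 : 30.9

27.8 : 99.2 : 100.0 : 30.9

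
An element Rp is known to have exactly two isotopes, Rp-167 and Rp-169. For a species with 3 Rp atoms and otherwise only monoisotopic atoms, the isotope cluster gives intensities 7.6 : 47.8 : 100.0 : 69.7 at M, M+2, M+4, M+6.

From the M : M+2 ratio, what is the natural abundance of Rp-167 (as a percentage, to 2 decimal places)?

32.29%

Let p = fractional abundance of Rp-167. I(M+2)/I(M) = [C(3,1)·p^2·(1−p)] / p^3 = 3·(1−p)/p = 47.8/7.6 = 6.2895
(1−p)/p = 6.2895/3 = 2.0965  ⇒  p = 1/(1 + 2.0965) = 0.3229
Rp-167: 32.29%, Rp-169: 67.71%.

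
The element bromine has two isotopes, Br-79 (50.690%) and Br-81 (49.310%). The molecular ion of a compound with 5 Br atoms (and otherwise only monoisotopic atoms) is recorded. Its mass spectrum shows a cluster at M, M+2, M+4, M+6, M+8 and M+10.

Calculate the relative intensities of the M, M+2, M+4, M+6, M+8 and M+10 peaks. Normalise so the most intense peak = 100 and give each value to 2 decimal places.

The 5 Br atoms are independent, so intensities follow the terms of (0.50690 + 0.49310)^5.
P(M) = 0.50690^5 = 0.033467
P(M+2) = 5 × 0.50690^4 × 0.49310^1 = 0.162777
P(M+4) = 10 × 0.50690^3 × 0.49310^2 = 0.316692
P(M+6) = 10 × 0.50690^2 × 0.49310^3 = 0.308070
P(M+8) = 5 × 0.50690^1 × 0.49310^4 = 0.149842
P(M+10) = 0.49310^5 = 0.029152
The M+4 peak is largest (0.316692); scaling to 100 gives 10.57 : 51.40 : 100.00 : 97.28 : 47.31 : 9.21.

10.57 : 51.40 : 100.00 : 97.28 : 47.31 : 9.21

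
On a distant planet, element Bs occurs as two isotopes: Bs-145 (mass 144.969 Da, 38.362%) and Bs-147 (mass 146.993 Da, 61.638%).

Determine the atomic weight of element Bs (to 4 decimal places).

Weight each isotope mass by its fractional abundance: 0.38362 × 144.969 + 0.61638 × 146.993
= 55.61301 + 90.60355 = 146.21656 Da

146.2166 Da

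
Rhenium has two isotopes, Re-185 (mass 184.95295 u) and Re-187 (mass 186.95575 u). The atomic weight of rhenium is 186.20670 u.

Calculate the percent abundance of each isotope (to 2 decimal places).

Let x be the fractional abundance of Re-185; then Re-187 has abundance 1 − x.
184.95295·x + 186.95575·(1 − x) = 186.20670
(184.95295 − 186.95575)·x = 186.20670 − 186.95575
x = -0.74905 / -2.00280 = 0.37400 → 37.40% Re-185, 62.60% Re-187.

Re-185: 37.40%, Re-187: 62.60%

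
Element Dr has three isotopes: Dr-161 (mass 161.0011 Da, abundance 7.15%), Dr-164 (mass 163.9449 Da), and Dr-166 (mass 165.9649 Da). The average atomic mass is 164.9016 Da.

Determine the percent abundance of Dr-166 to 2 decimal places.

Let x and y be the fractions of Dr-164 and Dr-166. Then x + y = 1 − 0.0715 = 0.9285 and 163.9449x + 165.9649y = 164.9016 − 0.0715×161.0011 = 153.39002135.
Substituting: 163.9449x + 165.9649(0.9285 − x) = 153.39002135
(163.9449 − 165.9649)x = -0.7083883  ⇒  x = 0.35069, y = 0.57781
Dr-164: 35.07%, Dr-166: 57.78%.

57.78%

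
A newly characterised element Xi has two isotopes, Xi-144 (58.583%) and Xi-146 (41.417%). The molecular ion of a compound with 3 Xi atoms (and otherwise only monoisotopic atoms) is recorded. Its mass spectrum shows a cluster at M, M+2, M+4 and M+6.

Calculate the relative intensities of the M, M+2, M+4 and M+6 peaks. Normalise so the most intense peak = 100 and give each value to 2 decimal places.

47.15 : 100.00 : 70.70 : 16.66

Each Xi atom is independently Xi-144 (p = 0.58583) or Xi-146 (q = 0.41417); the cluster is the binomial expansion (p + q)^3.
P(M) = 0.58583^3 = 0.201055
P(M+2) = 3 × 0.58583^2 × 0.41417^1 = 0.426425
P(M+4) = 3 × 0.58583^1 × 0.41417^2 = 0.301474
P(M+6) = 0.41417^3 = 0.071045
The M+2 peak is largest (0.426425); scaling to 100 gives 47.15 : 100.00 : 70.70 : 16.66.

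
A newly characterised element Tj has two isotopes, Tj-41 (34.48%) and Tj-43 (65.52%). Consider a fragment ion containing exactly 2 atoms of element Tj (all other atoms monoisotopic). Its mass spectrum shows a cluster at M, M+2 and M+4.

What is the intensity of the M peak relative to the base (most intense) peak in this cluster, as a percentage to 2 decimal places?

26.31%

(0.3448 + 0.6552)^2 gives M 0.1189, M+2 0.4518, M+4 0.4293; the largest is M+2.
P(M+2) = C(2,1) × 0.3448^1 × 0.6552^1 = 2 × 0.3448 × 0.6552 = 0.451826 (base)
P(M) = C(2,0) × 0.3448^2 × 0.6552^0 = 1 × 0.11888704 × 1.0000 = 0.118887
Relative intensity = 0.118887 / 0.451826 × 100 = 26.31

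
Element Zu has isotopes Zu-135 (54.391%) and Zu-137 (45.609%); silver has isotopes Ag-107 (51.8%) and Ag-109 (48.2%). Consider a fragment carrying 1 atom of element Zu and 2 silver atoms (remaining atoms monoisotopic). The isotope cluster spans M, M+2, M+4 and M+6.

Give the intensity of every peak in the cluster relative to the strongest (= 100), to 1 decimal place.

Element Zu pattern (n=1): 0.54391 : 0.45609
Silver pattern (n=2): 0.268324 : 0.499352 : 0.232324
Convolve the two distributions (both contribute in 2-u steps):
  M: 0.54391×0.268324 = 0.145944
  M+2: 0.54391×0.499352 + 0.45609×0.268324 = 0.393982
  M+4: 0.54391×0.232324 + 0.45609×0.499352 = 0.354113
  M+6: 0.45609×0.232324 = 0.105961
Scale to base peak (0.393982) = 100: 37.0 : 100.0 : 89.9 : 26.9

37.0 : 100.0 : 89.9 : 26.9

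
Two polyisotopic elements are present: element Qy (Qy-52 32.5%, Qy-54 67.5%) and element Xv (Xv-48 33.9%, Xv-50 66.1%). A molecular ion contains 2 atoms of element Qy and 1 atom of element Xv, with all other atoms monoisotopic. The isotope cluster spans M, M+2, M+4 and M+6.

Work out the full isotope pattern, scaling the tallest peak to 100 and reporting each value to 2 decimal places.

8.06 : 49.17 : 100.00 : 67.76

Element Qy pattern (n=2): 0.105625 : 0.43875 : 0.455625
Element Xv pattern (n=1): 0.3390 : 0.6610
Convolve the two distributions (both contribute in 2-u steps):
  M: 0.105625×0.3390 = 0.035807
  M+2: 0.105625×0.6610 + 0.43875×0.3390 = 0.218554
  M+4: 0.43875×0.6610 + 0.455625×0.3390 = 0.444471
  M+6: 0.455625×0.6610 = 0.301168
Scale to base peak (0.444471) = 100: 8.06 : 49.17 : 100.00 : 67.76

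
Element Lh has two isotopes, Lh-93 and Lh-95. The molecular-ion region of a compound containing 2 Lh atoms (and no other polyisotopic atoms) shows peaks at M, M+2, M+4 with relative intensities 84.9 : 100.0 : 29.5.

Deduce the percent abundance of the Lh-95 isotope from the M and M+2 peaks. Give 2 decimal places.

37.06%

Let p = fractional abundance of Lh-93. I(M+2)/I(M) = [C(2,1)·p^1·(1−p)] / p^2 = 2·(1−p)/p = 100.0/84.9 = 1.1779
(1−p)/p = 1.1779/2 = 0.5889  ⇒  p = 1/(1 + 0.5889) = 0.6294
Lh-93: 62.94%, Lh-95: 37.06%.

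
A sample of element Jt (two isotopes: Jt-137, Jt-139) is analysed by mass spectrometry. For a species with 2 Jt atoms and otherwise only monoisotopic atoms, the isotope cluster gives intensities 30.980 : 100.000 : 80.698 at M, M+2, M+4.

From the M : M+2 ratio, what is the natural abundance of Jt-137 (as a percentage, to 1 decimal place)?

Let p = fractional abundance of Jt-137. I(M+2)/I(M) = [C(2,1)·p^1·(1−p)] / p^2 = 2·(1−p)/p = 100.000/30.980 = 3.2279
(1−p)/p = 3.2279/2 = 1.6139  ⇒  p = 1/(1 + 1.6139) = 0.3826
Jt-137: 38.3%, Jt-139: 61.7%.

38.3%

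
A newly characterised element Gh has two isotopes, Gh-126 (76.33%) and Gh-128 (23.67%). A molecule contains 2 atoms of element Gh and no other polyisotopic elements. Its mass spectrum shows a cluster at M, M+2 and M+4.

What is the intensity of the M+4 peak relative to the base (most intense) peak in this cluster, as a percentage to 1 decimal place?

9.6%

Term probabilities: M 0.5826, M+2 0.3613, M+4 0.0560. Base peak = M.
P(M) = C(2,0) × 0.7633^2 × 0.2367^0 = 1 × 0.58262689 × 1.0000 = 0.582627 (base)
P(M+4) = C(2,2) × 0.7633^0 × 0.2367^2 = 1 × 1.0000 × 0.05602689 = 0.056027
Relative intensity = 0.056027 / 0.582627 × 100 = 9.6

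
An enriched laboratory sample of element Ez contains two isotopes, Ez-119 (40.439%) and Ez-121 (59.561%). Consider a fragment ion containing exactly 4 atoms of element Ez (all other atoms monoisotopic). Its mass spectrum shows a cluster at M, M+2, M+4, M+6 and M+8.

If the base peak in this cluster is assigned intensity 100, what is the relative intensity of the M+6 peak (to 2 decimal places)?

Binomial terms of (0.40439 + 0.59561)^4: M 0.0267, M+2 0.1576, M+4 0.3481, M+6 0.3418, M+8 0.1258 → M+4 is the base peak.
P(M+4) = C(4,2) × 0.40439^2 × 0.59561^2 = 6 × 0.16353127 × 0.35475127 = 0.348078 (base)
P(M+6) = C(4,3) × 0.40439^1 × 0.59561^3 = 4 × 0.40439 × 0.21129341 = 0.341780
Relative intensity = 0.341780 / 0.348078 × 100 = 98.19

98.19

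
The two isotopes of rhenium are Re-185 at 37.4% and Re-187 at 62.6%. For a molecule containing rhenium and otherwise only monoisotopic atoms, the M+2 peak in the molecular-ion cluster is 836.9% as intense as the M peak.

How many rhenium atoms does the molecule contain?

5

For n independent Re atoms, I(M+2)/I(M) = n · (abundance Re-187) / (abundance Re-185) = n · 0.626/0.374.
n = 8.369 × 0.374/0.626 = 5.00 ≈ 5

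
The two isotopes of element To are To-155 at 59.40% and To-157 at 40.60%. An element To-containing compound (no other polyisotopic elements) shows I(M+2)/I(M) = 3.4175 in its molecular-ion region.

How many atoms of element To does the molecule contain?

5

The M+2/M ratio from n To atoms is n · q/p = n · 0.4060/0.5940.
n = 3.4175 × 0.5940/0.4060 = 5.00 ≈ 5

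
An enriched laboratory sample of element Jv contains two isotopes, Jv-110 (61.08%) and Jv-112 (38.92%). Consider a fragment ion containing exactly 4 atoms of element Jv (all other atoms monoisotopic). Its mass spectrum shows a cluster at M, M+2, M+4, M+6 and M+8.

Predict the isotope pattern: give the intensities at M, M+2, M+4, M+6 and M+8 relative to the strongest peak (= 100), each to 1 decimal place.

The 4 Jv atoms are independent, so intensities follow the terms of (0.6108 + 0.3892)^4.
P(M) = 0.6108^4 = 0.139186
P(M+2) = 4 × 0.6108^3 × 0.3892^1 = 0.354756
P(M+4) = 6 × 0.6108^2 × 0.3892^2 = 0.339074
P(M+6) = 4 × 0.6108^1 × 0.3892^3 = 0.144038
P(M+8) = 0.3892^4 = 0.022945
The M+2 peak is largest (0.354756); scaling to 100 gives 39.2 : 100.0 : 95.6 : 40.6 : 6.5.

39.2 : 100.0 : 95.6 : 40.6 : 6.5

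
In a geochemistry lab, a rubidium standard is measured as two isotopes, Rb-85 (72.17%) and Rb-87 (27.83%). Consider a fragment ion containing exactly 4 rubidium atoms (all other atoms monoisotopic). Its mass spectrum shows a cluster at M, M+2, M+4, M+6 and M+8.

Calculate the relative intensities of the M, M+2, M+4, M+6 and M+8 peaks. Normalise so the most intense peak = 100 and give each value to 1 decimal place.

Each Rb atom is independently Rb-85 (p = 0.7217) or Rb-87 (q = 0.2783); the cluster is the binomial expansion (p + q)^4.
P(M) = 0.7217^4 = 0.271286
P(M+2) = 4 × 0.7217^3 × 0.2783^1 = 0.418450
P(M+4) = 6 × 0.7217^2 × 0.2783^2 = 0.242042
P(M+6) = 4 × 0.7217^1 × 0.2783^3 = 0.062224
P(M+8) = 0.2783^4 = 0.005999
The M+2 peak is largest (0.418450); scaling to 100 gives 64.8 : 100.0 : 57.8 : 14.9 : 1.4.

64.8 : 100.0 : 57.8 : 14.9 : 1.4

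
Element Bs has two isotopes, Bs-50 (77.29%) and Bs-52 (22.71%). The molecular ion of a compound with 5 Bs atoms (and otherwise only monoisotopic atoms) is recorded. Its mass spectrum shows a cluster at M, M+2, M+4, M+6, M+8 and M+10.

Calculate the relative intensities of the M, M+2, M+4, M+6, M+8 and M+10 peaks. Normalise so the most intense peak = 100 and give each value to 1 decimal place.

The 5 Bs atoms are independent, so intensities follow the terms of (0.7729 + 0.2271)^5.
P(M) = 0.7729^5 = 0.275814
P(M+2) = 5 × 0.7729^4 × 0.2271^1 = 0.405210
P(M+4) = 10 × 0.7729^3 × 0.2271^2 = 0.238125
P(M+6) = 10 × 0.7729^2 × 0.2271^3 = 0.069968
P(M+8) = 5 × 0.7729^1 × 0.2271^4 = 0.010279
P(M+10) = 0.2271^5 = 0.000604
The M+2 peak is largest (0.405210); scaling to 100 gives 68.1 : 100.0 : 58.8 : 17.3 : 2.5 : 0.1.

68.1 : 100.0 : 58.8 : 17.3 : 2.5 : 0.1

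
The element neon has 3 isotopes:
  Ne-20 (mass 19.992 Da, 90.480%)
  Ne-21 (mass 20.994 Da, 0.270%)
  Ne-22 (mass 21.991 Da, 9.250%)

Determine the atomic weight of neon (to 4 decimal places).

20.1796 Da

Weight each isotope mass by its fractional abundance: 0.90480 × 19.992 + 0.00270 × 20.994 + 0.09250 × 21.991
= 18.08876 + 0.05668 + 2.03417 = 20.17961 Da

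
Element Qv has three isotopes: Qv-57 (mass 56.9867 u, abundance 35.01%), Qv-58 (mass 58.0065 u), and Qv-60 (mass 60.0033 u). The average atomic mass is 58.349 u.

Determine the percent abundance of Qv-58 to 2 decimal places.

29.96%

Let x and y be the fractions of Qv-58 and Qv-60. Then x + y = 1 − 0.3501 = 0.6499 and 58.0065x + 60.0033y = 58.349 − 0.3501×56.9867 = 38.39795633.
Substituting: 58.0065x + 60.0033(0.6499 − x) = 38.39795633
(58.0065 − 60.0033)x = -0.59818834  ⇒  x = 0.29957, y = 0.35033
Qv-58: 29.96%, Qv-60: 35.03%.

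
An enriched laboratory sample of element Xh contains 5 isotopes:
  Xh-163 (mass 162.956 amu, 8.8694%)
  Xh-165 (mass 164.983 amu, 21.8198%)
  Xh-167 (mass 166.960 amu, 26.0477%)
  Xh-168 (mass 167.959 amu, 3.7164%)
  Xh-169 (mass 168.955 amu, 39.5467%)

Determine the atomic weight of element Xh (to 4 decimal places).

Average mass = Σ (abundance × isotope mass) = 0.088694 × 162.956 + 0.218198 × 164.983 + 0.260477 × 166.960 + 0.037164 × 167.959 + 0.395467 × 168.955
= 14.45322 + 35.99896 + 43.48924 + 6.24203 + 66.81613 = 166.99958 amu

166.9996 amu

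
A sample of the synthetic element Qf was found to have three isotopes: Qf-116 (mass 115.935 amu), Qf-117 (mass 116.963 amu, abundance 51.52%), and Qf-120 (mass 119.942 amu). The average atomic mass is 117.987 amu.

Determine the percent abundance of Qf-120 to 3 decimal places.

37.993%

Let x and y be the fractions of Qf-116 and Qf-120. Then x + y = 1 − 0.5152 = 0.4848 and 115.935x + 119.942y = 117.987 − 0.5152×116.963 = 57.7276624.
Substituting: 115.935x + 119.942(0.4848 − x) = 57.7276624
(115.935 − 119.942)x = -0.4202192  ⇒  x = 0.10487, y = 0.37993
Qf-116: 10.487%, Qf-120: 37.993%.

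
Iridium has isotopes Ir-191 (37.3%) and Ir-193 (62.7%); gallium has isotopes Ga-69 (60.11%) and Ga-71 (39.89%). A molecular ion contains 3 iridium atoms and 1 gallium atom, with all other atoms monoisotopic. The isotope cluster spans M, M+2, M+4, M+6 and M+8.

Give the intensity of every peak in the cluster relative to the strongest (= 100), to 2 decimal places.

8.46 : 48.26 : 100.00 : 87.75 : 26.66

Iridium pattern (n=3): 0.05189512 : 0.26170165 : 0.43991135 : 0.24649188
Gallium pattern (n=1): 0.6011 : 0.3989
Convolve the two distributions (both contribute in 2-u steps):
  M: 0.05189512×0.6011 = 0.031194
  M+2: 0.05189512×0.3989 + 0.26170165×0.6011 = 0.178010
  M+4: 0.26170165×0.3989 + 0.43991135×0.6011 = 0.368824
  M+6: 0.43991135×0.3989 + 0.24649188×0.6011 = 0.323647
  M+8: 0.24649188×0.3989 = 0.098326
Scale to base peak (0.368824) = 100: 8.46 : 48.26 : 100.00 : 87.75 : 26.66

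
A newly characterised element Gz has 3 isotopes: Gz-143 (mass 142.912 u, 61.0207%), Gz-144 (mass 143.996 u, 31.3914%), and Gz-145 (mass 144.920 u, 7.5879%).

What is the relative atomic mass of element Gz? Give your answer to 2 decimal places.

The abundance-weighted mean is 0.610207 × 142.912 + 0.313914 × 143.996 + 0.075879 × 144.920
= 87.2059 + 45.2024 + 10.9964 = 143.4047 u

143.40 u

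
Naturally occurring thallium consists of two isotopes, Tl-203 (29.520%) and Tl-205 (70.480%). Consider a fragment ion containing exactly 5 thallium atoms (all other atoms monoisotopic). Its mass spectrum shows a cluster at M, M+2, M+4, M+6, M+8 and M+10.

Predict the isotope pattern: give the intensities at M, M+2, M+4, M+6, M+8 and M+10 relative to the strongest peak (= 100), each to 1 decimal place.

The 5 Tl atoms are independent, so intensities follow the terms of (0.29520 + 0.70480)^5.
P(M) = 0.29520^5 = 0.002242
P(M+2) = 5 × 0.29520^4 × 0.70480^1 = 0.026761
P(M+4) = 10 × 0.29520^3 × 0.70480^2 = 0.127785
P(M+6) = 10 × 0.29520^2 × 0.70480^3 = 0.305092
P(M+8) = 5 × 0.29520^1 × 0.70480^4 = 0.364208
P(M+10) = 0.70480^5 = 0.173912
The M+8 peak is largest (0.364208); scaling to 100 gives 0.6 : 7.3 : 35.1 : 83.8 : 100.0 : 47.8.

0.6 : 7.3 : 35.1 : 83.8 : 100.0 : 47.8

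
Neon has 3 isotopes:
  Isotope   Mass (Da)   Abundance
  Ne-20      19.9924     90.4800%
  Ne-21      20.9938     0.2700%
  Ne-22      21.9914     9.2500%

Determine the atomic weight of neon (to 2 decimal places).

Weight each isotope mass by its fractional abundance: 0.904800 × 19.9924 + 0.002700 × 20.9938 + 0.092500 × 21.9914
= 18.08912 + 0.05668 + 2.03420 = 20.18000 Da

20.18 Da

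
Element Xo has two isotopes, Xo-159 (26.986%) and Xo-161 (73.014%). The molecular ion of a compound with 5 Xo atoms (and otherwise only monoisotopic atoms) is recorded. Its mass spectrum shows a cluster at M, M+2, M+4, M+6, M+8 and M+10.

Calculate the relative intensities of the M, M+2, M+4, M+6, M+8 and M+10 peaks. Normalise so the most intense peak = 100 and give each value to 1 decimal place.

Expanding (0.26986 + 0.73014)^5:
P(M) = 0.26986^5 = 0.001431
P(M+2) = 5 × 0.26986^4 × 0.73014^1 = 0.019361
P(M+4) = 10 × 0.26986^3 × 0.73014^2 = 0.104768
P(M+6) = 10 × 0.26986^2 × 0.73014^3 = 0.283462
P(M+8) = 5 × 0.26986^1 × 0.73014^4 = 0.383471
P(M+10) = 0.73014^5 = 0.207506
The M+8 peak is largest (0.383471); scaling to 100 gives 0.4 : 5.0 : 27.3 : 73.9 : 100.0 : 54.1.

0.4 : 5.0 : 27.3 : 73.9 : 100.0 : 54.1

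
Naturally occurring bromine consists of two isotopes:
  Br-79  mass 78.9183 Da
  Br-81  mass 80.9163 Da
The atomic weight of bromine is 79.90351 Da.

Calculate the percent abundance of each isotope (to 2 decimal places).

With x = fraction of Br-79 (so Br-81 is 1 − x):
78.9183·x + 80.9163·(1 − x) = 79.90351
(78.9183 − 80.9163)·x = 79.90351 − 80.9163
x = -1.01279 / -1.9980 = 0.50690 → 50.69% Br-79, 49.31% Br-81.

Br-79: 50.69%, Br-81: 49.31%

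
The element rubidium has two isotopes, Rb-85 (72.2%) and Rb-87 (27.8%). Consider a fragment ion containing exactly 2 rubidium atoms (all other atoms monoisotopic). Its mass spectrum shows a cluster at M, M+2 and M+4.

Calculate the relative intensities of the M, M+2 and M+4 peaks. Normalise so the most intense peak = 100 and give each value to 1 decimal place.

100.0 : 77.0 : 14.8

Each Rb atom is independently Rb-85 (p = 0.722) or Rb-87 (q = 0.278); the cluster is the binomial expansion (p + q)^2.
P(M) = 0.722^2 = 0.521284
P(M+2) = 2 × 0.722^1 × 0.278^1 = 0.401432
P(M+4) = 0.278^2 = 0.077284
The M peak is largest (0.521284); scaling to 100 gives 100.0 : 77.0 : 14.8.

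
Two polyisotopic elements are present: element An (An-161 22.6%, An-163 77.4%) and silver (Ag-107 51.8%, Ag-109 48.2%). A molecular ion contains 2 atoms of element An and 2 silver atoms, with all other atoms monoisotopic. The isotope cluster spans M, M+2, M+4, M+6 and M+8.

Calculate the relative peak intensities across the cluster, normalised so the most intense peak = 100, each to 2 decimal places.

3.60 : 31.38 : 91.29 : 100.00 : 36.59

Element An pattern (n=2): 0.051076 : 0.349848 : 0.599076
Silver pattern (n=2): 0.268324 : 0.499352 : 0.232324
Convolve the two distributions (both contribute in 2-u steps):
  M: 0.051076×0.268324 = 0.013705
  M+2: 0.051076×0.499352 + 0.349848×0.268324 = 0.119378
  M+4: 0.051076×0.232324 + 0.349848×0.499352 + 0.599076×0.268324 = 0.347310
  M+6: 0.349848×0.232324 + 0.599076×0.499352 = 0.380428
  M+8: 0.599076×0.232324 = 0.139180
Scale to base peak (0.380428) = 100: 3.60 : 31.38 : 91.29 : 100.00 : 36.59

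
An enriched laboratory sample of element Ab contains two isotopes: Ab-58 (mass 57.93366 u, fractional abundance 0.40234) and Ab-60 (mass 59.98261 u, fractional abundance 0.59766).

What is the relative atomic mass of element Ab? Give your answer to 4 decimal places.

Ar = Σ fᵢ·mᵢ = 0.40234 × 57.93366 + 0.59766 × 59.98261
= 23.309029 + 35.849207 = 59.158236 u

59.1582 u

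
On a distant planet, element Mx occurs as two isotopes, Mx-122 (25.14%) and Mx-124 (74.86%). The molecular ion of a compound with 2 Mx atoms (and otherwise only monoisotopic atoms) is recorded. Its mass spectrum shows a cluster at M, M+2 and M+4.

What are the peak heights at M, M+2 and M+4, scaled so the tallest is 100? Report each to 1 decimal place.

11.3 : 67.2 : 100.0

Expanding (0.2514 + 0.7486)^2:
P(M) = 0.2514^2 = 0.063202
P(M+2) = 2 × 0.2514^1 × 0.7486^1 = 0.376396
P(M+4) = 0.7486^2 = 0.560402
The M+4 peak is largest (0.560402); scaling to 100 gives 11.3 : 67.2 : 100.0.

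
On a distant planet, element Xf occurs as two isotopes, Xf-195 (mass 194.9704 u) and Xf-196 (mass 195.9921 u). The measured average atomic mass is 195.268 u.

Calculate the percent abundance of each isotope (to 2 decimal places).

Let x be the fractional abundance of Xf-195; then Xf-196 has abundance 1 − x.
194.9704·x + 195.9921·(1 − x) = 195.268
(194.9704 − 195.9921)·x = 195.268 − 195.9921
x = -0.7241 / -1.0217 = 0.70872 → 70.87% Xf-195, 29.13% Xf-196.

Xf-195: 70.87%, Xf-196: 29.13%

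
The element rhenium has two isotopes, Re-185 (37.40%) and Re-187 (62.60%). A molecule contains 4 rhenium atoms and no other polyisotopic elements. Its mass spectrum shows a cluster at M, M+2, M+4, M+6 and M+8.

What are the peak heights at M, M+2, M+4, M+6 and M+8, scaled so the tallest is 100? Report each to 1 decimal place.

Each Re atom is independently Re-185 (p = 0.3740) or Re-187 (q = 0.6260); the cluster is the binomial expansion (p + q)^4.
P(M) = 0.3740^4 = 0.019565
P(M+2) = 4 × 0.3740^3 × 0.6260^1 = 0.130993
P(M+4) = 6 × 0.3740^2 × 0.6260^2 = 0.328884
P(M+6) = 4 × 0.3740^1 × 0.6260^3 = 0.366990
P(M+8) = 0.6260^4 = 0.153567
The M+6 peak is largest (0.366990); scaling to 100 gives 5.3 : 35.7 : 89.6 : 100.0 : 41.8.

5.3 : 35.7 : 89.6 : 100.0 : 41.8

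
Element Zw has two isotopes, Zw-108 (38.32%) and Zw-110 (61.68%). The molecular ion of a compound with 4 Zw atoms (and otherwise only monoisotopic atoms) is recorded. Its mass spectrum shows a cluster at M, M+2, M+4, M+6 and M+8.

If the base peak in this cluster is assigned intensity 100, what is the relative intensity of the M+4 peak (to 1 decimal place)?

93.2

(0.3832 + 0.6168)^4 gives M 0.0216, M+2 0.1388, M+4 0.3352, M+6 0.3597, M+8 0.1447; the largest is M+6.
P(M+6) = C(4,3) × 0.3832^1 × 0.6168^3 = 4 × 0.3832 × 0.23465677 = 0.359682 (base)
P(M+4) = C(4,2) × 0.3832^2 × 0.6168^2 = 6 × 0.14684224 × 0.38044224 = 0.335190
Relative intensity = 0.335190 / 0.359682 × 100 = 93.2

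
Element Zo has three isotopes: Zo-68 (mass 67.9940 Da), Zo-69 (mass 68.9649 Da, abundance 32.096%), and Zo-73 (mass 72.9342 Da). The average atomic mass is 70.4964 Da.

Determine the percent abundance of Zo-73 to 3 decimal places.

Let x and y be the fractions of Zo-68 and Zo-73. Then x + y = 1 − 0.32096 = 0.67904 and 67.9940x + 72.9342y = 70.4964 − 0.32096×68.9649 = 48.361425696.
Substituting: 67.9940x + 72.9342(0.67904 − x) = 48.361425696
(67.9940 − 72.9342)x = -1.163813472  ⇒  x = 0.23558, y = 0.44346
Zo-68: 23.558%, Zo-73: 44.346%.

44.346%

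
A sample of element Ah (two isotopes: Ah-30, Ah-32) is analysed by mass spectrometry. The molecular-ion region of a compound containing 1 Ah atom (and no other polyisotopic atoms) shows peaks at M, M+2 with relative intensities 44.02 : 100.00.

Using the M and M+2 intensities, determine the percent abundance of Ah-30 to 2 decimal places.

30.57%

Let p = fractional abundance of Ah-30. I(M+2)/I(M) = [C(1,1)·p^0·(1−p)] / p^1 = 1·(1−p)/p = 100.00/44.02 = 2.2717
(1−p)/p = 2.2717/1 = 2.2717  ⇒  p = 1/(1 + 2.2717) = 0.3057
Ah-30: 30.57%, Ah-32: 69.43%.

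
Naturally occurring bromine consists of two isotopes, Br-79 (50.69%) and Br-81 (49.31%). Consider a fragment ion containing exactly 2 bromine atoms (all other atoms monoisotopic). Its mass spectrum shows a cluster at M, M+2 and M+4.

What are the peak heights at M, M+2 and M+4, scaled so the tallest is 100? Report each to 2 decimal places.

Expanding (0.5069 + 0.4931)^2:
P(M) = 0.5069^2 = 0.256948
P(M+2) = 2 × 0.5069^1 × 0.4931^1 = 0.499905
P(M+4) = 0.4931^2 = 0.243148
The M+2 peak is largest (0.499905); scaling to 100 gives 51.40 : 100.00 : 48.64.

51.40 : 100.00 : 48.64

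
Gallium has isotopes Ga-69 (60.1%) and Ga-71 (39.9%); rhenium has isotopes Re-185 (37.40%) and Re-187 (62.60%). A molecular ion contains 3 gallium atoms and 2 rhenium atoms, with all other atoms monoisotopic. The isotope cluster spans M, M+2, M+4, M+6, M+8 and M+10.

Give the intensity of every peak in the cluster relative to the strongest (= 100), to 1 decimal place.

9.3 : 49.5 : 100.0 : 95.4 : 43.4 : 7.6

Gallium pattern (n=3): 0.2170818 : 0.4323576 : 0.2870394 : 0.0635212
Rhenium pattern (n=2): 0.139876 : 0.468248 : 0.391876
Convolve the two distributions (both contribute in 2-u steps):
  M: 0.2170818×0.139876 = 0.030365
  M+2: 0.2170818×0.468248 + 0.4323576×0.139876 = 0.162125
  M+4: 0.2170818×0.391876 + 0.4323576×0.468248 + 0.2870394×0.139876 = 0.327670
  M+6: 0.4323576×0.391876 + 0.2870394×0.468248 + 0.0635212×0.139876 = 0.312721
  M+8: 0.2870394×0.391876 + 0.0635212×0.468248 = 0.142228
  M+10: 0.0635212×0.391876 = 0.024892
Scale to base peak (0.327670) = 100: 9.3 : 49.5 : 100.0 : 95.4 : 43.4 : 7.6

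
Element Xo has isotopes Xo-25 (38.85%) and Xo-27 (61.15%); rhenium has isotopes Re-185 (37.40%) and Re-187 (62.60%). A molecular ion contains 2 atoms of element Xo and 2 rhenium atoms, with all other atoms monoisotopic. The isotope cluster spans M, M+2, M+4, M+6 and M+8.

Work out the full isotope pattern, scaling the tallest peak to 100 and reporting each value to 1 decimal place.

Element Xo pattern (n=2): 0.15093225 : 0.4751355 : 0.37393225
Rhenium pattern (n=2): 0.139876 : 0.468248 : 0.391876
Convolve the two distributions (both contribute in 2-u steps):
  M: 0.15093225×0.139876 = 0.021112
  M+2: 0.15093225×0.468248 + 0.4751355×0.139876 = 0.137134
  M+4: 0.15093225×0.391876 + 0.4751355×0.468248 + 0.37393225×0.139876 = 0.333932
  M+6: 0.4751355×0.391876 + 0.37393225×0.468248 = 0.361287
  M+8: 0.37393225×0.391876 = 0.146535
Scale to base peak (0.361287) = 100: 5.8 : 38.0 : 92.4 : 100.0 : 40.6

5.8 : 38.0 : 92.4 : 100.0 : 40.6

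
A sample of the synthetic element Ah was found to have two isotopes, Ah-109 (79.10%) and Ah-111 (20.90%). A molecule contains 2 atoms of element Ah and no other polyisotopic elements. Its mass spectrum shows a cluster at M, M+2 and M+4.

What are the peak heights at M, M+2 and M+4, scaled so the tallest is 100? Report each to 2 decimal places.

100.00 : 52.84 : 6.98

Each Ah atom is independently Ah-109 (p = 0.7910) or Ah-111 (q = 0.2090); the cluster is the binomial expansion (p + q)^2.
P(M) = 0.7910^2 = 0.625681
P(M+2) = 2 × 0.7910^1 × 0.2090^1 = 0.330638
P(M+4) = 0.2090^2 = 0.043681
The M peak is largest (0.625681); scaling to 100 gives 100.00 : 52.84 : 6.98.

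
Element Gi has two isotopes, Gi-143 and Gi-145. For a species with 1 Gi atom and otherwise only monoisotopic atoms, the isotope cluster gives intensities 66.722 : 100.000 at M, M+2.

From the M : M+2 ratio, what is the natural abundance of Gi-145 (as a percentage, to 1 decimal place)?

60.0%

Write p for the Gi-143 fraction. I(M+2)/I(M) = [C(1,1)·p^0·(1−p)] / p^1 = 1·(1−p)/p = 100.000/66.722 = 1.4988
(1−p)/p = 1.4988/1 = 1.4988  ⇒  p = 1/(1 + 1.4988) = 0.4002
Gi-143: 40.0%, Gi-145: 60.0%.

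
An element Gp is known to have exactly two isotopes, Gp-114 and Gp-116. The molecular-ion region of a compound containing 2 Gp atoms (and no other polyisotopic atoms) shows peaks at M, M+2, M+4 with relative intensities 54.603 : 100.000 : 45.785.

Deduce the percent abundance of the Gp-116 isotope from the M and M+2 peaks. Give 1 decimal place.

47.8%

If p is the fraction of Gp that is Gp-114, then I(M+2)/I(M) = [C(2,1)·p^1·(1−p)] / p^2 = 2·(1−p)/p = 100.000/54.603 = 1.8314
(1−p)/p = 1.8314/2 = 0.9157  ⇒  p = 1/(1 + 0.9157) = 0.5220
Gp-114: 52.2%, Gp-116: 47.8%.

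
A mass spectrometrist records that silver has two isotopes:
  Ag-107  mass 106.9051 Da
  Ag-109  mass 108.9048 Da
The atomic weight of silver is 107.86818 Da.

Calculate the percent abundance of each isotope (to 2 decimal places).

Let x be the fractional abundance of Ag-107; then Ag-109 has abundance 1 − x.
106.9051·x + 108.9048·(1 − x) = 107.86818
(106.9051 − 108.9048)·x = 107.86818 − 108.9048
x = -1.03662 / -1.9997 = 0.51839 → 51.84% Ag-107, 48.16% Ag-109.

Ag-107: 51.84%, Ag-109: 48.16%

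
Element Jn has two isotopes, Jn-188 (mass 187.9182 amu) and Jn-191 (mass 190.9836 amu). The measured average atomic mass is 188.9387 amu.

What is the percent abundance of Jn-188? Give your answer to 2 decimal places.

66.71%

Let x be the fractional abundance of Jn-188; then Jn-191 has abundance 1 − x.
187.9182·x + 190.9836·(1 − x) = 188.9387
(187.9182 − 190.9836)·x = 188.9387 − 190.9836
x = -2.0449 / -3.0654 = 0.66709 → 66.71% Jn-188, 33.29% Jn-191.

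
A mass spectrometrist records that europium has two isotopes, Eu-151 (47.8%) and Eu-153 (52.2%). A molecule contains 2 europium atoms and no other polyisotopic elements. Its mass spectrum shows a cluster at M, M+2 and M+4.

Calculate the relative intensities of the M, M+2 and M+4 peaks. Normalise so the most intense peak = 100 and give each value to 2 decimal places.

Each Eu atom is independently Eu-151 (p = 0.478) or Eu-153 (q = 0.522); the cluster is the binomial expansion (p + q)^2.
P(M) = 0.478^2 = 0.228484
P(M+2) = 2 × 0.478^1 × 0.522^1 = 0.499032
P(M+4) = 0.522^2 = 0.272484
The M+2 peak is largest (0.499032); scaling to 100 gives 45.79 : 100.00 : 54.60.

45.79 : 100.00 : 54.60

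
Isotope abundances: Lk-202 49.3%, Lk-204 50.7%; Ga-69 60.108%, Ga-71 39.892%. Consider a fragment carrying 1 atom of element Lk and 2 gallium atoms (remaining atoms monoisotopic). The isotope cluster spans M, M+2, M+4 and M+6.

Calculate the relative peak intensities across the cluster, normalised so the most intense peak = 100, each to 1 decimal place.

Element Lk pattern (n=1): 0.4930 : 0.5070
Gallium pattern (n=2): 0.36129717 : 0.47956567 : 0.15913717
Convolve the two distributions (both contribute in 2-u steps):
  M: 0.4930×0.36129717 = 0.178120
  M+2: 0.4930×0.47956567 + 0.5070×0.36129717 = 0.419604
  M+4: 0.4930×0.15913717 + 0.5070×0.47956567 = 0.321594
  M+6: 0.5070×0.15913717 = 0.080683
Scale to base peak (0.419604) = 100: 42.4 : 100.0 : 76.6 : 19.2

42.4 : 100.0 : 76.6 : 19.2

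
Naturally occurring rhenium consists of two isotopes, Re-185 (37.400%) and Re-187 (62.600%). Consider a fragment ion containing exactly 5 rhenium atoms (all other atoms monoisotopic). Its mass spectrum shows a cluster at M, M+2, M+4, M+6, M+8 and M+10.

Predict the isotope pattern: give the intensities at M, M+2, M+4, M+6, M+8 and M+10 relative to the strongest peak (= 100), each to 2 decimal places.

2.13 : 17.85 : 59.74 : 100.00 : 83.69 : 28.02

The 5 Re atoms are independent, so intensities follow the terms of (0.37400 + 0.62600)^5.
P(M) = 0.37400^5 = 0.007317
P(M+2) = 5 × 0.37400^4 × 0.62600^1 = 0.061239
P(M+4) = 10 × 0.37400^3 × 0.62600^2 = 0.205005
P(M+6) = 10 × 0.37400^2 × 0.62600^3 = 0.343136
P(M+8) = 5 × 0.37400^1 × 0.62600^4 = 0.287170
P(M+10) = 0.62600^5 = 0.096133
The M+6 peak is largest (0.343136); scaling to 100 gives 2.13 : 17.85 : 59.74 : 100.00 : 83.69 : 28.02.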